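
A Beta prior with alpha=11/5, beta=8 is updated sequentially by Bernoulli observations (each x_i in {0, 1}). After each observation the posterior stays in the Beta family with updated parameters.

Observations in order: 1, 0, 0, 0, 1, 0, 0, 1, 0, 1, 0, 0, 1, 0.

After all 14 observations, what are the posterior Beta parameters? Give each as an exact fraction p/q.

alpha=36/5, beta=17

obs 1: x=1 → posterior Beta(16/5, 8)
obs 2: x=0 → posterior Beta(16/5, 9)
obs 3: x=0 → posterior Beta(16/5, 10)
obs 4: x=0 → posterior Beta(16/5, 11)
obs 5: x=1 → posterior Beta(21/5, 11)
obs 6: x=0 → posterior Beta(21/5, 12)
obs 7: x=0 → posterior Beta(21/5, 13)
obs 8: x=1 → posterior Beta(26/5, 13)
obs 9: x=0 → posterior Beta(26/5, 14)
obs 10: x=1 → posterior Beta(31/5, 14)
obs 11: x=0 → posterior Beta(31/5, 15)
obs 12: x=0 → posterior Beta(31/5, 16)
obs 13: x=1 → posterior Beta(36/5, 16)
obs 14: x=0 → posterior Beta(36/5, 17)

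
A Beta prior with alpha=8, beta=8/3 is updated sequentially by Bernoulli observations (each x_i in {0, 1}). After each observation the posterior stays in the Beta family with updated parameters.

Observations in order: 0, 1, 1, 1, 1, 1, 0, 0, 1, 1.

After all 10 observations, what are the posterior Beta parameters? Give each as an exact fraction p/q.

alpha=15, beta=17/3

obs 1: x=0 → posterior Beta(8, 11/3)
obs 2: x=1 → posterior Beta(9, 11/3)
obs 3: x=1 → posterior Beta(10, 11/3)
obs 4: x=1 → posterior Beta(11, 11/3)
obs 5: x=1 → posterior Beta(12, 11/3)
obs 6: x=1 → posterior Beta(13, 11/3)
obs 7: x=0 → posterior Beta(13, 14/3)
obs 8: x=0 → posterior Beta(13, 17/3)
obs 9: x=1 → posterior Beta(14, 17/3)
obs 10: x=1 → posterior Beta(15, 17/3)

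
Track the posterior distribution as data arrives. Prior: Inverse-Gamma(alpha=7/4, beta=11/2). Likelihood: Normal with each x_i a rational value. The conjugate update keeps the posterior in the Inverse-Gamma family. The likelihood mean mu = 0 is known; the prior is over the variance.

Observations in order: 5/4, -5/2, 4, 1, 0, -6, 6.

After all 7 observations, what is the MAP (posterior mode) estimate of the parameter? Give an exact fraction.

obs 1: x=5/4 → posterior Inverse-Gamma(9/4, 201/32)
obs 2: x=-5/2 → posterior Inverse-Gamma(11/4, 301/32)
obs 3: x=4 → posterior Inverse-Gamma(13/4, 557/32)
obs 4: x=1 → posterior Inverse-Gamma(15/4, 573/32)
obs 5: x=0 → posterior Inverse-Gamma(17/4, 573/32)
obs 6: x=-6 → posterior Inverse-Gamma(19/4, 1149/32)
obs 7: x=6 → posterior Inverse-Gamma(21/4, 1725/32)

69/8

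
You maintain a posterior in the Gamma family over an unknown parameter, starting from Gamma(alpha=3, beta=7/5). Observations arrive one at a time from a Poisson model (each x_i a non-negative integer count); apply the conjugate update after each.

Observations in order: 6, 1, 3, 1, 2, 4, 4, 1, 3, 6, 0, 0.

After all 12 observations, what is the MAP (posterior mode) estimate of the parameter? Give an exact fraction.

165/67

obs 1: x=6 → posterior Gamma(9, 12/5)
obs 2: x=1 → posterior Gamma(10, 17/5)
obs 3: x=3 → posterior Gamma(13, 22/5)
obs 4: x=1 → posterior Gamma(14, 27/5)
obs 5: x=2 → posterior Gamma(16, 32/5)
obs 6: x=4 → posterior Gamma(20, 37/5)
obs 7: x=4 → posterior Gamma(24, 42/5)
obs 8: x=1 → posterior Gamma(25, 47/5)
obs 9: x=3 → posterior Gamma(28, 52/5)
obs 10: x=6 → posterior Gamma(34, 57/5)
obs 11: x=0 → posterior Gamma(34, 62/5)
obs 12: x=0 → posterior Gamma(34, 67/5)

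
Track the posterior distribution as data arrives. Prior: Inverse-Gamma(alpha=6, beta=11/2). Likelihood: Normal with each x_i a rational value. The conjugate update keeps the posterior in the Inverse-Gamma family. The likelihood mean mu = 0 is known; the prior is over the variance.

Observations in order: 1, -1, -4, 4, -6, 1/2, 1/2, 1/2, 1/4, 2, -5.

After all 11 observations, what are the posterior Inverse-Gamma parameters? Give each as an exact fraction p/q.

alpha=23/2, beta=1773/32

obs 1: x=1 → posterior Inverse-Gamma(13/2, 6)
obs 2: x=-1 → posterior Inverse-Gamma(7, 13/2)
obs 3: x=-4 → posterior Inverse-Gamma(15/2, 29/2)
obs 4: x=4 → posterior Inverse-Gamma(8, 45/2)
obs 5: x=-6 → posterior Inverse-Gamma(17/2, 81/2)
obs 6: x=1/2 → posterior Inverse-Gamma(9, 325/8)
obs 7: x=1/2 → posterior Inverse-Gamma(19/2, 163/4)
obs 8: x=1/2 → posterior Inverse-Gamma(10, 327/8)
obs 9: x=1/4 → posterior Inverse-Gamma(21/2, 1309/32)
obs 10: x=2 → posterior Inverse-Gamma(11, 1373/32)
obs 11: x=-5 → posterior Inverse-Gamma(23/2, 1773/32)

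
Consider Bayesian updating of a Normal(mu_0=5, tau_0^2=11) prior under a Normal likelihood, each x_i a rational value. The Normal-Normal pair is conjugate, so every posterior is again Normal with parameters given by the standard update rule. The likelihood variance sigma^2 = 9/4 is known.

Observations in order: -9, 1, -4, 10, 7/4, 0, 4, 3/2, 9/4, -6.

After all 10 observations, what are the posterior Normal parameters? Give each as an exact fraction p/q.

mu_0=111/449, tau_0^2=99/449

obs 1: x=-9 → posterior Normal(-351/53, 99/53)
obs 2: x=1 → posterior Normal(-307/97, 99/97)
obs 3: x=-4 → posterior Normal(-161/47, 33/47)
obs 4: x=10 → posterior Normal(-43/185, 99/185)
obs 5: x=7/4 → posterior Normal(34/229, 99/229)
obs 6: x=0 → posterior Normal(34/273, 33/91)
obs 7: x=4 → posterior Normal(210/317, 99/317)
obs 8: x=3/2 → posterior Normal(276/361, 99/361)
obs 9: x=9/4 → posterior Normal(25/27, 11/45)
obs 10: x=-6 → posterior Normal(111/449, 99/449)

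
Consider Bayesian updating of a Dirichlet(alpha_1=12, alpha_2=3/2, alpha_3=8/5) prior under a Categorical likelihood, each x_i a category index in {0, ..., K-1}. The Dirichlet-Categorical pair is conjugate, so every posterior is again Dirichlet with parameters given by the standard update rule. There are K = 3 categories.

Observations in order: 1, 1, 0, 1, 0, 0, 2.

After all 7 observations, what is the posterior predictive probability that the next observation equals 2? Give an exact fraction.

obs 1: x=1 → posterior Dirichlet(12, 5/2, 8/5)
obs 2: x=1 → posterior Dirichlet(12, 7/2, 8/5)
obs 3: x=0 → posterior Dirichlet(13, 7/2, 8/5)
obs 4: x=1 → posterior Dirichlet(13, 9/2, 8/5)
obs 5: x=0 → posterior Dirichlet(14, 9/2, 8/5)
obs 6: x=0 → posterior Dirichlet(15, 9/2, 8/5)
obs 7: x=2 → posterior Dirichlet(15, 9/2, 13/5)

2/17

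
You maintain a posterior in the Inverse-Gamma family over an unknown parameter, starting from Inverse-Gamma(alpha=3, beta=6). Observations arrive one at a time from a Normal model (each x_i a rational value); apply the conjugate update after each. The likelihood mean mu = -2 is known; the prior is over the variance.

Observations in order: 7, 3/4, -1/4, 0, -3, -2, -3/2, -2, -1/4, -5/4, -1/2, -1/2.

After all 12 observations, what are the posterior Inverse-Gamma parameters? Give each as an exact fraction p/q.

alpha=9, beta=117/2

obs 1: x=7 → posterior Inverse-Gamma(7/2, 93/2)
obs 2: x=3/4 → posterior Inverse-Gamma(4, 1609/32)
obs 3: x=-1/4 → posterior Inverse-Gamma(9/2, 829/16)
obs 4: x=0 → posterior Inverse-Gamma(5, 861/16)
obs 5: x=-3 → posterior Inverse-Gamma(11/2, 869/16)
obs 6: x=-2 → posterior Inverse-Gamma(6, 869/16)
obs 7: x=-3/2 → posterior Inverse-Gamma(13/2, 871/16)
obs 8: x=-2 → posterior Inverse-Gamma(7, 871/16)
obs 9: x=-1/4 → posterior Inverse-Gamma(15/2, 1791/32)
obs 10: x=-5/4 → posterior Inverse-Gamma(8, 225/4)
obs 11: x=-1/2 → posterior Inverse-Gamma(17/2, 459/8)
obs 12: x=-1/2 → posterior Inverse-Gamma(9, 117/2)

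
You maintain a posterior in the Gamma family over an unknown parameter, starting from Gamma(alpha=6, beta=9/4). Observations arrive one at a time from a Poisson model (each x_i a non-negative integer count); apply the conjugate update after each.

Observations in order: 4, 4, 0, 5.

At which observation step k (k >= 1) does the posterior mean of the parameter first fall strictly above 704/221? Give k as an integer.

obs 1: x=4 → posterior Gamma(10, 13/4)
obs 2: x=4 → posterior Gamma(14, 17/4)
obs 3: x=0 → posterior Gamma(14, 21/4)
obs 4: x=5 → posterior Gamma(19, 25/4)

k = 2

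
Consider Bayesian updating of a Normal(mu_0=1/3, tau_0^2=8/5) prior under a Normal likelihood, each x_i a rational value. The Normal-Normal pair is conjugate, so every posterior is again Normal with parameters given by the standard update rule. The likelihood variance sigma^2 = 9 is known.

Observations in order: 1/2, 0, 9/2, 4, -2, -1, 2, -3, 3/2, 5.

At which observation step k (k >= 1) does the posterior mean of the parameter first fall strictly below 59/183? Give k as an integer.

obs 1: x=1/2 → posterior Normal(19/53, 72/53)
obs 2: x=0 → posterior Normal(19/61, 72/61)
obs 3: x=9/2 → posterior Normal(55/69, 24/23)
obs 4: x=4 → posterior Normal(87/77, 72/77)
obs 5: x=-2 → posterior Normal(71/85, 72/85)
obs 6: x=-1 → posterior Normal(21/31, 24/31)
obs 7: x=2 → posterior Normal(79/101, 72/101)
obs 8: x=-3 → posterior Normal(55/109, 72/109)
obs 9: x=3/2 → posterior Normal(67/117, 8/13)
obs 10: x=5 → posterior Normal(107/125, 72/125)

k = 2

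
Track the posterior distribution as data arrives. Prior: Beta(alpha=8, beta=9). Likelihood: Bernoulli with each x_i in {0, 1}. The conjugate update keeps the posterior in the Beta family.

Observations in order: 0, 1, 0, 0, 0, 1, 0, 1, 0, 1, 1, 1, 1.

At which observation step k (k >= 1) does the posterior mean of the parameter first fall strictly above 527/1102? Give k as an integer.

k = 12

obs 1: x=0 → posterior Beta(8, 10)
obs 2: x=1 → posterior Beta(9, 10)
obs 3: x=0 → posterior Beta(9, 11)
obs 4: x=0 → posterior Beta(9, 12)
obs 5: x=0 → posterior Beta(9, 13)
obs 6: x=1 → posterior Beta(10, 13)
obs 7: x=0 → posterior Beta(10, 14)
obs 8: x=1 → posterior Beta(11, 14)
obs 9: x=0 → posterior Beta(11, 15)
obs 10: x=1 → posterior Beta(12, 15)
obs 11: x=1 → posterior Beta(13, 15)
obs 12: x=1 → posterior Beta(14, 15)
obs 13: x=1 → posterior Beta(15, 15)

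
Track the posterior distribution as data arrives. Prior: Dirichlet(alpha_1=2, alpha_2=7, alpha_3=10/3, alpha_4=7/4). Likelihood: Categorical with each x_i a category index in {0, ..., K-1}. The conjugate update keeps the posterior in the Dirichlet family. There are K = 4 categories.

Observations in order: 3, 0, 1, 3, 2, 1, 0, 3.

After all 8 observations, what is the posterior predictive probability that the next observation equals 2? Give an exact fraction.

obs 1: x=3 → posterior Dirichlet(2, 7, 10/3, 11/4)
obs 2: x=0 → posterior Dirichlet(3, 7, 10/3, 11/4)
obs 3: x=1 → posterior Dirichlet(3, 8, 10/3, 11/4)
obs 4: x=3 → posterior Dirichlet(3, 8, 10/3, 15/4)
obs 5: x=2 → posterior Dirichlet(3, 8, 13/3, 15/4)
obs 6: x=1 → posterior Dirichlet(3, 9, 13/3, 15/4)
obs 7: x=0 → posterior Dirichlet(4, 9, 13/3, 15/4)
obs 8: x=3 → posterior Dirichlet(4, 9, 13/3, 19/4)

52/265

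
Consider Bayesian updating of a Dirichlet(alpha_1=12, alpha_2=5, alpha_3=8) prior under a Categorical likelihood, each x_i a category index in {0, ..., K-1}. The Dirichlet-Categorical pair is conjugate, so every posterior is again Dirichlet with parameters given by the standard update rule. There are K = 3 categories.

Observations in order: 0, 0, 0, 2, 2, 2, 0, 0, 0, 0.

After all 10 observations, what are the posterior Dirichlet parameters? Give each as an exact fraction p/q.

obs 1: x=0 → posterior Dirichlet(13, 5, 8)
obs 2: x=0 → posterior Dirichlet(14, 5, 8)
obs 3: x=0 → posterior Dirichlet(15, 5, 8)
obs 4: x=2 → posterior Dirichlet(15, 5, 9)
obs 5: x=2 → posterior Dirichlet(15, 5, 10)
obs 6: x=2 → posterior Dirichlet(15, 5, 11)
obs 7: x=0 → posterior Dirichlet(16, 5, 11)
obs 8: x=0 → posterior Dirichlet(17, 5, 11)
obs 9: x=0 → posterior Dirichlet(18, 5, 11)
obs 10: x=0 → posterior Dirichlet(19, 5, 11)

alpha_1=19, alpha_2=5, alpha_3=11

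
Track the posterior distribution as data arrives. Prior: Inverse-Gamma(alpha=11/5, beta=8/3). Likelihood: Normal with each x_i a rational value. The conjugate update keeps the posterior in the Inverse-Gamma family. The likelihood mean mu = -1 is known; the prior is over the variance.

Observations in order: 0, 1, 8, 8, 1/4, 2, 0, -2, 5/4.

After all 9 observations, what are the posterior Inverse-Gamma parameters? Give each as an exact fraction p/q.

alpha=67/10, beta=4559/48

obs 1: x=0 → posterior Inverse-Gamma(27/10, 19/6)
obs 2: x=1 → posterior Inverse-Gamma(16/5, 31/6)
obs 3: x=8 → posterior Inverse-Gamma(37/10, 137/3)
obs 4: x=8 → posterior Inverse-Gamma(21/5, 517/6)
obs 5: x=1/4 → posterior Inverse-Gamma(47/10, 8347/96)
obs 6: x=2 → posterior Inverse-Gamma(26/5, 8779/96)
obs 7: x=0 → posterior Inverse-Gamma(57/10, 8827/96)
obs 8: x=-2 → posterior Inverse-Gamma(31/5, 8875/96)
obs 9: x=5/4 → posterior Inverse-Gamma(67/10, 4559/48)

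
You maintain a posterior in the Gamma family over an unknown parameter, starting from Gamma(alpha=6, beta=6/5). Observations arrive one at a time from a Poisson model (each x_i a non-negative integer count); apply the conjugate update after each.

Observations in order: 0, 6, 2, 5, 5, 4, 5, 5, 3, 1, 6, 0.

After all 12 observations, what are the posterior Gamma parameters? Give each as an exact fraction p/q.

alpha=48, beta=66/5

obs 1: x=0 → posterior Gamma(6, 11/5)
obs 2: x=6 → posterior Gamma(12, 16/5)
obs 3: x=2 → posterior Gamma(14, 21/5)
obs 4: x=5 → posterior Gamma(19, 26/5)
obs 5: x=5 → posterior Gamma(24, 31/5)
obs 6: x=4 → posterior Gamma(28, 36/5)
obs 7: x=5 → posterior Gamma(33, 41/5)
obs 8: x=5 → posterior Gamma(38, 46/5)
obs 9: x=3 → posterior Gamma(41, 51/5)
obs 10: x=1 → posterior Gamma(42, 56/5)
obs 11: x=6 → posterior Gamma(48, 61/5)
obs 12: x=0 → posterior Gamma(48, 66/5)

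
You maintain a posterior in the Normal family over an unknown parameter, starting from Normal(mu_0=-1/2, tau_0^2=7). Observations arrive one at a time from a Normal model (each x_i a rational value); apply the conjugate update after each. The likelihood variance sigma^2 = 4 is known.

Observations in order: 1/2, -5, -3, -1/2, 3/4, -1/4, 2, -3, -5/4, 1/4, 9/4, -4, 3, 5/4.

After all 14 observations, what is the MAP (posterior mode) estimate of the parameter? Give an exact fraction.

-1/2

obs 1: x=1/2 → posterior Normal(3/22, 28/11)
obs 2: x=-5 → posterior Normal(-67/36, 14/9)
obs 3: x=-3 → posterior Normal(-109/50, 28/25)
obs 4: x=-1/2 → posterior Normal(-29/16, 7/8)
obs 5: x=3/4 → posterior Normal(-211/156, 28/39)
obs 6: x=-1/4 → posterior Normal(-109/92, 14/23)
obs 7: x=2 → posterior Normal(-81/106, 28/53)
obs 8: x=-3 → posterior Normal(-41/40, 7/15)
obs 9: x=-5/4 → posterior Normal(-281/268, 28/67)
obs 10: x=1/4 → posterior Normal(-137/148, 14/37)
obs 11: x=9/4 → posterior Normal(-211/324, 28/81)
obs 12: x=-4 → posterior Normal(-323/352, 7/22)
obs 13: x=3 → posterior Normal(-239/380, 28/95)
obs 14: x=5/4 → posterior Normal(-1/2, 14/51)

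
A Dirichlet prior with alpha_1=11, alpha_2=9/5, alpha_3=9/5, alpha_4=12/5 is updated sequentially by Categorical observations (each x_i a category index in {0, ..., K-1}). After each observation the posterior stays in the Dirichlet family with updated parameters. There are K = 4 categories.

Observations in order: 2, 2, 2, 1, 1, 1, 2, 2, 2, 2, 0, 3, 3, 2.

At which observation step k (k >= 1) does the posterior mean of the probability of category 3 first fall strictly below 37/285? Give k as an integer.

obs 1: x=2 → posterior Dirichlet(11, 9/5, 14/5, 12/5)
obs 2: x=2 → posterior Dirichlet(11, 9/5, 19/5, 12/5)
obs 3: x=2 → posterior Dirichlet(11, 9/5, 24/5, 12/5)
obs 4: x=1 → posterior Dirichlet(11, 14/5, 24/5, 12/5)
obs 5: x=1 → posterior Dirichlet(11, 19/5, 24/5, 12/5)
obs 6: x=1 → posterior Dirichlet(11, 24/5, 24/5, 12/5)
obs 7: x=2 → posterior Dirichlet(11, 24/5, 29/5, 12/5)
obs 8: x=2 → posterior Dirichlet(11, 24/5, 34/5, 12/5)
obs 9: x=2 → posterior Dirichlet(11, 24/5, 39/5, 12/5)
obs 10: x=2 → posterior Dirichlet(11, 24/5, 44/5, 12/5)
obs 11: x=0 → posterior Dirichlet(12, 24/5, 44/5, 12/5)
obs 12: x=3 → posterior Dirichlet(12, 24/5, 44/5, 17/5)
obs 13: x=3 → posterior Dirichlet(12, 24/5, 44/5, 22/5)
obs 14: x=2 → posterior Dirichlet(12, 24/5, 49/5, 22/5)

k = 2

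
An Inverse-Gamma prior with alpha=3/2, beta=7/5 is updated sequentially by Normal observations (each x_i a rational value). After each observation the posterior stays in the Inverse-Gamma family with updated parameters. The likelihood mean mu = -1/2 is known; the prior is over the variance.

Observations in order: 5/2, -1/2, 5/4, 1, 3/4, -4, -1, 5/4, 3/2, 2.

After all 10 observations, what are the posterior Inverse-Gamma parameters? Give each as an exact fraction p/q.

obs 1: x=5/2 → posterior Inverse-Gamma(2, 59/10)
obs 2: x=-1/2 → posterior Inverse-Gamma(5/2, 59/10)
obs 3: x=5/4 → posterior Inverse-Gamma(3, 1189/160)
obs 4: x=1 → posterior Inverse-Gamma(7/2, 1369/160)
obs 5: x=3/4 → posterior Inverse-Gamma(4, 747/80)
obs 6: x=-4 → posterior Inverse-Gamma(9/2, 1237/80)
obs 7: x=-1 → posterior Inverse-Gamma(5, 1247/80)
obs 8: x=5/4 → posterior Inverse-Gamma(11/2, 2739/160)
obs 9: x=3/2 → posterior Inverse-Gamma(6, 3059/160)
obs 10: x=2 → posterior Inverse-Gamma(13/2, 3559/160)

alpha=13/2, beta=3559/160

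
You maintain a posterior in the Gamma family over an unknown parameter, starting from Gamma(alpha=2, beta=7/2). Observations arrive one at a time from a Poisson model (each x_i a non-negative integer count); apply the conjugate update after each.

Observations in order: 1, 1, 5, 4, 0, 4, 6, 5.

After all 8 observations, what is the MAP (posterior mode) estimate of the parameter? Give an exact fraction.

54/23

obs 1: x=1 → posterior Gamma(3, 9/2)
obs 2: x=1 → posterior Gamma(4, 11/2)
obs 3: x=5 → posterior Gamma(9, 13/2)
obs 4: x=4 → posterior Gamma(13, 15/2)
obs 5: x=0 → posterior Gamma(13, 17/2)
obs 6: x=4 → posterior Gamma(17, 19/2)
obs 7: x=6 → posterior Gamma(23, 21/2)
obs 8: x=5 → posterior Gamma(28, 23/2)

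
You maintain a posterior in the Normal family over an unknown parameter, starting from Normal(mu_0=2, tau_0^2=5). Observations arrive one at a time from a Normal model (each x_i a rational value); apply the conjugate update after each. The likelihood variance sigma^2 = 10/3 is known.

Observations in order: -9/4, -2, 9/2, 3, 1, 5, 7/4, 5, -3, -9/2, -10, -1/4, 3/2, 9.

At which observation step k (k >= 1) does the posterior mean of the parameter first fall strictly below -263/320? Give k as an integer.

k = 2

obs 1: x=-9/4 → posterior Normal(-11/20, 2)
obs 2: x=-2 → posterior Normal(-35/32, 5/4)
obs 3: x=9/2 → posterior Normal(19/44, 10/11)
obs 4: x=3 → posterior Normal(55/56, 5/7)
obs 5: x=1 → posterior Normal(67/68, 10/17)
obs 6: x=5 → posterior Normal(127/80, 1/2)
obs 7: x=7/4 → posterior Normal(37/23, 10/23)
obs 8: x=5 → posterior Normal(2, 5/13)
obs 9: x=-3 → posterior Normal(43/29, 10/29)
obs 10: x=-9/2 → posterior Normal(59/64, 5/16)
obs 11: x=-10 → posterior Normal(-1/70, 2/7)
obs 12: x=-1/4 → posterior Normal(-5/152, 5/19)
obs 13: x=3/2 → posterior Normal(13/164, 10/41)
obs 14: x=9 → posterior Normal(11/16, 5/22)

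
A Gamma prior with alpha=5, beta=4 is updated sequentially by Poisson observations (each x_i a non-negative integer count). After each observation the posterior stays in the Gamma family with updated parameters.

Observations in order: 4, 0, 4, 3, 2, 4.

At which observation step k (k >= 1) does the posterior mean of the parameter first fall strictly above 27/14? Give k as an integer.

obs 1: x=4 → posterior Gamma(9, 5)
obs 2: x=0 → posterior Gamma(9, 6)
obs 3: x=4 → posterior Gamma(13, 7)
obs 4: x=3 → posterior Gamma(16, 8)
obs 5: x=2 → posterior Gamma(18, 9)
obs 6: x=4 → posterior Gamma(22, 10)

k = 4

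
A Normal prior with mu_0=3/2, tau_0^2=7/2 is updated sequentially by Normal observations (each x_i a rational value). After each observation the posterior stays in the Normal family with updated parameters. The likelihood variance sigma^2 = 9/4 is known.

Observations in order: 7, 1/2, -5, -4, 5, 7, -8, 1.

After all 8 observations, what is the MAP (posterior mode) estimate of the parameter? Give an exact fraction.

obs 1: x=7 → posterior Normal(223/46, 63/46)
obs 2: x=1/2 → posterior Normal(237/74, 63/74)
obs 3: x=-5 → posterior Normal(97/102, 21/34)
obs 4: x=-4 → posterior Normal(-3/26, 63/130)
obs 5: x=5 → posterior Normal(125/158, 63/158)
obs 6: x=7 → posterior Normal(107/62, 21/62)
obs 7: x=-8 → posterior Normal(97/214, 63/214)
obs 8: x=1 → posterior Normal(125/242, 63/242)

125/242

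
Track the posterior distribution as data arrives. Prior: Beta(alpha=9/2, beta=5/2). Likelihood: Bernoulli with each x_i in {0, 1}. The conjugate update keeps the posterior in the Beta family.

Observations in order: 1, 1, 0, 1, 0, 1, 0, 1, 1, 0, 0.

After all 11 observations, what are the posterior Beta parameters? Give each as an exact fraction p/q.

obs 1: x=1 → posterior Beta(11/2, 5/2)
obs 2: x=1 → posterior Beta(13/2, 5/2)
obs 3: x=0 → posterior Beta(13/2, 7/2)
obs 4: x=1 → posterior Beta(15/2, 7/2)
obs 5: x=0 → posterior Beta(15/2, 9/2)
obs 6: x=1 → posterior Beta(17/2, 9/2)
obs 7: x=0 → posterior Beta(17/2, 11/2)
obs 8: x=1 → posterior Beta(19/2, 11/2)
obs 9: x=1 → posterior Beta(21/2, 11/2)
obs 10: x=0 → posterior Beta(21/2, 13/2)
obs 11: x=0 → posterior Beta(21/2, 15/2)

alpha=21/2, beta=15/2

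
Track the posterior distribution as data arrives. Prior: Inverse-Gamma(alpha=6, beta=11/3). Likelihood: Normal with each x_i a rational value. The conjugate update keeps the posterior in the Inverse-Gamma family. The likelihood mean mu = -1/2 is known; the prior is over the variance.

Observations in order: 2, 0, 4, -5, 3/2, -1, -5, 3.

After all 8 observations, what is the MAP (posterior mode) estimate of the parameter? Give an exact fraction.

obs 1: x=2 → posterior Inverse-Gamma(13/2, 163/24)
obs 2: x=0 → posterior Inverse-Gamma(7, 83/12)
obs 3: x=4 → posterior Inverse-Gamma(15/2, 409/24)
obs 4: x=-5 → posterior Inverse-Gamma(8, 163/6)
obs 5: x=3/2 → posterior Inverse-Gamma(17/2, 175/6)
obs 6: x=-1 → posterior Inverse-Gamma(9, 703/24)
obs 7: x=-5 → posterior Inverse-Gamma(19/2, 473/12)
obs 8: x=3 → posterior Inverse-Gamma(10, 1093/24)

1093/264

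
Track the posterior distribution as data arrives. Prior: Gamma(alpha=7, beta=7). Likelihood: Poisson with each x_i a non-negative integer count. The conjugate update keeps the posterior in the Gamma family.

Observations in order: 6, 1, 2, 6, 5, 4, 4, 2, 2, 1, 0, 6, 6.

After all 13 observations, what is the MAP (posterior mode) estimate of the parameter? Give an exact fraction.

obs 1: x=6 → posterior Gamma(13, 8)
obs 2: x=1 → posterior Gamma(14, 9)
obs 3: x=2 → posterior Gamma(16, 10)
obs 4: x=6 → posterior Gamma(22, 11)
obs 5: x=5 → posterior Gamma(27, 12)
obs 6: x=4 → posterior Gamma(31, 13)
obs 7: x=4 → posterior Gamma(35, 14)
obs 8: x=2 → posterior Gamma(37, 15)
obs 9: x=2 → posterior Gamma(39, 16)
obs 10: x=1 → posterior Gamma(40, 17)
obs 11: x=0 → posterior Gamma(40, 18)
obs 12: x=6 → posterior Gamma(46, 19)
obs 13: x=6 → posterior Gamma(52, 20)

51/20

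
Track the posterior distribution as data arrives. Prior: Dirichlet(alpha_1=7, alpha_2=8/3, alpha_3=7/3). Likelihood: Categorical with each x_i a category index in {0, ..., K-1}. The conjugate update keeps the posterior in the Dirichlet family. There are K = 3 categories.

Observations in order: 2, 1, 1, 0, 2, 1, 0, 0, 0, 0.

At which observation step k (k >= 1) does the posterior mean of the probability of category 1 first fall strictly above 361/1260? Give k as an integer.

obs 1: x=2 → posterior Dirichlet(7, 8/3, 10/3)
obs 2: x=1 → posterior Dirichlet(7, 11/3, 10/3)
obs 3: x=1 → posterior Dirichlet(7, 14/3, 10/3)
obs 4: x=0 → posterior Dirichlet(8, 14/3, 10/3)
obs 5: x=2 → posterior Dirichlet(8, 14/3, 13/3)
obs 6: x=1 → posterior Dirichlet(8, 17/3, 13/3)
obs 7: x=0 → posterior Dirichlet(9, 17/3, 13/3)
obs 8: x=0 → posterior Dirichlet(10, 17/3, 13/3)
obs 9: x=0 → posterior Dirichlet(11, 17/3, 13/3)
obs 10: x=0 → posterior Dirichlet(12, 17/3, 13/3)

k = 3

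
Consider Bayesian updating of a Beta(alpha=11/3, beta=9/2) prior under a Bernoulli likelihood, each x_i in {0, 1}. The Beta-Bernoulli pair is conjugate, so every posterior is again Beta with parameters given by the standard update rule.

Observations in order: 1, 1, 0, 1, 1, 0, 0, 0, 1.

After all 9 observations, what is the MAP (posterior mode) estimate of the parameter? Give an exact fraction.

46/91

obs 1: x=1 → posterior Beta(14/3, 9/2)
obs 2: x=1 → posterior Beta(17/3, 9/2)
obs 3: x=0 → posterior Beta(17/3, 11/2)
obs 4: x=1 → posterior Beta(20/3, 11/2)
obs 5: x=1 → posterior Beta(23/3, 11/2)
obs 6: x=0 → posterior Beta(23/3, 13/2)
obs 7: x=0 → posterior Beta(23/3, 15/2)
obs 8: x=0 → posterior Beta(23/3, 17/2)
obs 9: x=1 → posterior Beta(26/3, 17/2)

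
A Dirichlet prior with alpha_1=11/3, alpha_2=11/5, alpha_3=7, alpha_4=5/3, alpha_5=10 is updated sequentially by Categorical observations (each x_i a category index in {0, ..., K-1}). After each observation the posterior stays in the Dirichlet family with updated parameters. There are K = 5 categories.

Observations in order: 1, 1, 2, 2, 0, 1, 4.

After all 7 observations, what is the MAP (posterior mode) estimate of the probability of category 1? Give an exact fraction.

63/398

obs 1: x=1 → posterior Dirichlet(11/3, 16/5, 7, 5/3, 10)
obs 2: x=1 → posterior Dirichlet(11/3, 21/5, 7, 5/3, 10)
obs 3: x=2 → posterior Dirichlet(11/3, 21/5, 8, 5/3, 10)
obs 4: x=2 → posterior Dirichlet(11/3, 21/5, 9, 5/3, 10)
obs 5: x=0 → posterior Dirichlet(14/3, 21/5, 9, 5/3, 10)
obs 6: x=1 → posterior Dirichlet(14/3, 26/5, 9, 5/3, 10)
obs 7: x=4 → posterior Dirichlet(14/3, 26/5, 9, 5/3, 11)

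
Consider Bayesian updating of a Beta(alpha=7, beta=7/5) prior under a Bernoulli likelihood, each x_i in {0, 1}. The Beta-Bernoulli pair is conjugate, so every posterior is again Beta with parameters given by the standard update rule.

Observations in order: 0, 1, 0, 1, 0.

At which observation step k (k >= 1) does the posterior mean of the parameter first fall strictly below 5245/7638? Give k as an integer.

obs 1: x=0 → posterior Beta(7, 12/5)
obs 2: x=1 → posterior Beta(8, 12/5)
obs 3: x=0 → posterior Beta(8, 17/5)
obs 4: x=1 → posterior Beta(9, 17/5)
obs 5: x=0 → posterior Beta(9, 22/5)

k = 5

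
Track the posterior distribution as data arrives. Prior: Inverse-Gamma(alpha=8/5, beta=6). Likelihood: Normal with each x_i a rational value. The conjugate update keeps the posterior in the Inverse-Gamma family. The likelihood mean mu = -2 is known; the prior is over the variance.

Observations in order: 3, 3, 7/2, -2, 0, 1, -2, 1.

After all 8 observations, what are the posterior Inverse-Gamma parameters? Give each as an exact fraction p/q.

alpha=28/5, beta=457/8

obs 1: x=3 → posterior Inverse-Gamma(21/10, 37/2)
obs 2: x=3 → posterior Inverse-Gamma(13/5, 31)
obs 3: x=7/2 → posterior Inverse-Gamma(31/10, 369/8)
obs 4: x=-2 → posterior Inverse-Gamma(18/5, 369/8)
obs 5: x=0 → posterior Inverse-Gamma(41/10, 385/8)
obs 6: x=1 → posterior Inverse-Gamma(23/5, 421/8)
obs 7: x=-2 → posterior Inverse-Gamma(51/10, 421/8)
obs 8: x=1 → posterior Inverse-Gamma(28/5, 457/8)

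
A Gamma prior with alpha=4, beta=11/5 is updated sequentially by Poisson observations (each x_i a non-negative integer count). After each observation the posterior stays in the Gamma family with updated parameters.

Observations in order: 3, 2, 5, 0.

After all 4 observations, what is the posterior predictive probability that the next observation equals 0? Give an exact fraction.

obs 1: x=3 → posterior Gamma(7, 16/5)
obs 2: x=2 → posterior Gamma(9, 21/5)
obs 3: x=5 → posterior Gamma(14, 26/5)
obs 4: x=0 → posterior Gamma(14, 31/5)

756943935220796320321/6140942214464815497216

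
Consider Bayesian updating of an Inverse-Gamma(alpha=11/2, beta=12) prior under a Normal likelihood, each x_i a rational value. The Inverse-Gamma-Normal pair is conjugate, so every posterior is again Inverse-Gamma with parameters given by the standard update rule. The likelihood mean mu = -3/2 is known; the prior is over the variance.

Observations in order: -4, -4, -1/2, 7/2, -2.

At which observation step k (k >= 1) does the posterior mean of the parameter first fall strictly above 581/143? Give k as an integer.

obs 1: x=-4 → posterior Inverse-Gamma(6, 121/8)
obs 2: x=-4 → posterior Inverse-Gamma(13/2, 73/4)
obs 3: x=-1/2 → posterior Inverse-Gamma(7, 75/4)
obs 4: x=7/2 → posterior Inverse-Gamma(15/2, 125/4)
obs 5: x=-2 → posterior Inverse-Gamma(8, 251/8)

k = 4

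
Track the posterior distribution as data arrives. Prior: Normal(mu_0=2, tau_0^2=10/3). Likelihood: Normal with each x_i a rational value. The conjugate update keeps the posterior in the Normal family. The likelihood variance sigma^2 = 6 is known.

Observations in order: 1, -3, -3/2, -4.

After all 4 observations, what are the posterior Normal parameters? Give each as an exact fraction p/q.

obs 1: x=1 → posterior Normal(23/14, 15/7)
obs 2: x=-3 → posterior Normal(8/19, 30/19)
obs 3: x=-3/2 → posterior Normal(1/48, 5/4)
obs 4: x=-4 → posterior Normal(-39/58, 30/29)

mu_0=-39/58, tau_0^2=30/29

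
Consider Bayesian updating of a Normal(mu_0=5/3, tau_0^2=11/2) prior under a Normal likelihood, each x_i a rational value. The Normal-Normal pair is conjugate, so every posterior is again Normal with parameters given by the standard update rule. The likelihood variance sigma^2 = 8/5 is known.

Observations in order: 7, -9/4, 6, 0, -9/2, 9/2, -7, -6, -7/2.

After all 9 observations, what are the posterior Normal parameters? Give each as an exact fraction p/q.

mu_0=-3475/6132, tau_0^2=88/511

obs 1: x=7 → posterior Normal(1235/213, 88/71)
obs 2: x=-9/4 → posterior Normal(3455/1512, 44/63)
obs 3: x=6 → posterior Normal(7415/2172, 88/181)
obs 4: x=0 → posterior Normal(7415/2832, 22/59)
obs 5: x=-9/2 → posterior Normal(4445/3492, 88/291)
obs 6: x=9/2 → posterior Normal(7415/4152, 44/173)
obs 7: x=-7 → posterior Normal(2795/4812, 88/401)
obs 8: x=-6 → posterior Normal(-1165/5472, 11/57)
obs 9: x=-7/2 → posterior Normal(-3475/6132, 88/511)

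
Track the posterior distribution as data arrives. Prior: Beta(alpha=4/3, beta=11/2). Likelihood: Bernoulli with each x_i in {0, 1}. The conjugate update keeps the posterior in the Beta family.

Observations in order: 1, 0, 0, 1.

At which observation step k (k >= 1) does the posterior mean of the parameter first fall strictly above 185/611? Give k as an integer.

k = 4

obs 1: x=1 → posterior Beta(7/3, 11/2)
obs 2: x=0 → posterior Beta(7/3, 13/2)
obs 3: x=0 → posterior Beta(7/3, 15/2)
obs 4: x=1 → posterior Beta(10/3, 15/2)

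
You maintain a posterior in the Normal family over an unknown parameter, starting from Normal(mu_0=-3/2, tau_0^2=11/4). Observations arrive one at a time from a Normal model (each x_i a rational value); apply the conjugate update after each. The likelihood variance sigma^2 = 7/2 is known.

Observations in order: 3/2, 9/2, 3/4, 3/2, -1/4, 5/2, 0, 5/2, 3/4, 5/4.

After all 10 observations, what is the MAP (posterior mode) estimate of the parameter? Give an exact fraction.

obs 1: x=3/2 → posterior Normal(-9/50, 77/50)
obs 2: x=9/2 → posterior Normal(5/4, 77/72)
obs 3: x=3/4 → posterior Normal(213/188, 77/94)
obs 4: x=3/2 → posterior Normal(279/232, 77/116)
obs 5: x=-1/4 → posterior Normal(67/69, 77/138)
obs 6: x=5/2 → posterior Normal(189/160, 77/160)
obs 7: x=0 → posterior Normal(27/26, 11/26)
obs 8: x=5/2 → posterior Normal(61/51, 77/204)
obs 9: x=3/4 → posterior Normal(521/452, 77/226)
obs 10: x=5/4 → posterior Normal(36/31, 77/248)

36/31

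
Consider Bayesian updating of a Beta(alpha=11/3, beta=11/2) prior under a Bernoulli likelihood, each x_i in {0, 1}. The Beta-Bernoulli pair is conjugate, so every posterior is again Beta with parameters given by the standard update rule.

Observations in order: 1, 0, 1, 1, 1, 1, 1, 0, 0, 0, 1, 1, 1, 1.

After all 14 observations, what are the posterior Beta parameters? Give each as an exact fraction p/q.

obs 1: x=1 → posterior Beta(14/3, 11/2)
obs 2: x=0 → posterior Beta(14/3, 13/2)
obs 3: x=1 → posterior Beta(17/3, 13/2)
obs 4: x=1 → posterior Beta(20/3, 13/2)
obs 5: x=1 → posterior Beta(23/3, 13/2)
obs 6: x=1 → posterior Beta(26/3, 13/2)
obs 7: x=1 → posterior Beta(29/3, 13/2)
obs 8: x=0 → posterior Beta(29/3, 15/2)
obs 9: x=0 → posterior Beta(29/3, 17/2)
obs 10: x=0 → posterior Beta(29/3, 19/2)
obs 11: x=1 → posterior Beta(32/3, 19/2)
obs 12: x=1 → posterior Beta(35/3, 19/2)
obs 13: x=1 → posterior Beta(38/3, 19/2)
obs 14: x=1 → posterior Beta(41/3, 19/2)

alpha=41/3, beta=19/2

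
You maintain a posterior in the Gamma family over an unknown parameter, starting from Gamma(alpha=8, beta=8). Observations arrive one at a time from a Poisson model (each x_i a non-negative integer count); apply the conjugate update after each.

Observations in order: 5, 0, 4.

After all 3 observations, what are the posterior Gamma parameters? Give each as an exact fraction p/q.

alpha=17, beta=11

obs 1: x=5 → posterior Gamma(13, 9)
obs 2: x=0 → posterior Gamma(13, 10)
obs 3: x=4 → posterior Gamma(17, 11)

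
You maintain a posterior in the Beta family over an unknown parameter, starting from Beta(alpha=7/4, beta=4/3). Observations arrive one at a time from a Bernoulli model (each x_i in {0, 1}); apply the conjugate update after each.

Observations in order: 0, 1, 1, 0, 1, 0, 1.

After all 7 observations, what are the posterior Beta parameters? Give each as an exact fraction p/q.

alpha=23/4, beta=13/3

obs 1: x=0 → posterior Beta(7/4, 7/3)
obs 2: x=1 → posterior Beta(11/4, 7/3)
obs 3: x=1 → posterior Beta(15/4, 7/3)
obs 4: x=0 → posterior Beta(15/4, 10/3)
obs 5: x=1 → posterior Beta(19/4, 10/3)
obs 6: x=0 → posterior Beta(19/4, 13/3)
obs 7: x=1 → posterior Beta(23/4, 13/3)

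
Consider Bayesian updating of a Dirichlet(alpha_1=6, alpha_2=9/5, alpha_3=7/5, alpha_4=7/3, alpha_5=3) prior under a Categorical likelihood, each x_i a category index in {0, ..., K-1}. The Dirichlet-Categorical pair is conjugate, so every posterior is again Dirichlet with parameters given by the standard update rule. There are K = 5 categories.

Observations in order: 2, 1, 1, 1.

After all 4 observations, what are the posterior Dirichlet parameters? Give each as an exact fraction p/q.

alpha_1=6, alpha_2=24/5, alpha_3=12/5, alpha_4=7/3, alpha_5=3

obs 1: x=2 → posterior Dirichlet(6, 9/5, 12/5, 7/3, 3)
obs 2: x=1 → posterior Dirichlet(6, 14/5, 12/5, 7/3, 3)
obs 3: x=1 → posterior Dirichlet(6, 19/5, 12/5, 7/3, 3)
obs 4: x=1 → posterior Dirichlet(6, 24/5, 12/5, 7/3, 3)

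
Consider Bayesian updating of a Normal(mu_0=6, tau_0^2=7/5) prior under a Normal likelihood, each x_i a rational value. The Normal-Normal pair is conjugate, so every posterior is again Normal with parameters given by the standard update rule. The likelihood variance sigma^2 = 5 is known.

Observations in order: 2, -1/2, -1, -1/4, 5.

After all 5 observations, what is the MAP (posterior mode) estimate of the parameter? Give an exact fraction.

obs 1: x=2 → posterior Normal(41/8, 35/32)
obs 2: x=-1/2 → posterior Normal(107/26, 35/39)
obs 3: x=-1 → posterior Normal(307/92, 35/46)
obs 4: x=-1/4 → posterior Normal(607/212, 35/53)
obs 5: x=5 → posterior Normal(249/80, 7/12)

249/80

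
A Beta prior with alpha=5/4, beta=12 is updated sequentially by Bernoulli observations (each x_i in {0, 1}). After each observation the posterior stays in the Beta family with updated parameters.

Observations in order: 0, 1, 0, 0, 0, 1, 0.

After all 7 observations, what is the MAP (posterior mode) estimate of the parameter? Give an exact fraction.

9/73

obs 1: x=0 → posterior Beta(5/4, 13)
obs 2: x=1 → posterior Beta(9/4, 13)
obs 3: x=0 → posterior Beta(9/4, 14)
obs 4: x=0 → posterior Beta(9/4, 15)
obs 5: x=0 → posterior Beta(9/4, 16)
obs 6: x=1 → posterior Beta(13/4, 16)
obs 7: x=0 → posterior Beta(13/4, 17)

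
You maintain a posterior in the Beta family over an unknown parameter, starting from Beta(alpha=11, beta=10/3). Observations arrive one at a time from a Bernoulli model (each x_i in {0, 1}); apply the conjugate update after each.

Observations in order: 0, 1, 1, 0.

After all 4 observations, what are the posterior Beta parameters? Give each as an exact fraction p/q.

obs 1: x=0 → posterior Beta(11, 13/3)
obs 2: x=1 → posterior Beta(12, 13/3)
obs 3: x=1 → posterior Beta(13, 13/3)
obs 4: x=0 → posterior Beta(13, 16/3)

alpha=13, beta=16/3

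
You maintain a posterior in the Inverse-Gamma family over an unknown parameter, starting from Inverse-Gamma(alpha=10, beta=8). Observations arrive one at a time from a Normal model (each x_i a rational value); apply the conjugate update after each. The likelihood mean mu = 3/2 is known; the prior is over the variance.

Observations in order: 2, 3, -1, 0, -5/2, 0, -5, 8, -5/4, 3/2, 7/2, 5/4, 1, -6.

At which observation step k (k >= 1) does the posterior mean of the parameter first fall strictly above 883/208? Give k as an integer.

obs 1: x=2 → posterior Inverse-Gamma(21/2, 65/8)
obs 2: x=3 → posterior Inverse-Gamma(11, 37/4)
obs 3: x=-1 → posterior Inverse-Gamma(23/2, 99/8)
obs 4: x=0 → posterior Inverse-Gamma(12, 27/2)
obs 5: x=-5/2 → posterior Inverse-Gamma(25/2, 43/2)
obs 6: x=0 → posterior Inverse-Gamma(13, 181/8)
obs 7: x=-5 → posterior Inverse-Gamma(27/2, 175/4)
obs 8: x=8 → posterior Inverse-Gamma(14, 519/8)
obs 9: x=-5/4 → posterior Inverse-Gamma(29/2, 2197/32)
obs 10: x=3/2 → posterior Inverse-Gamma(15, 2197/32)
obs 11: x=7/2 → posterior Inverse-Gamma(31/2, 2261/32)
obs 12: x=5/4 → posterior Inverse-Gamma(16, 1131/16)
obs 13: x=1 → posterior Inverse-Gamma(33/2, 1133/16)
obs 14: x=-6 → posterior Inverse-Gamma(17, 1583/16)

k = 8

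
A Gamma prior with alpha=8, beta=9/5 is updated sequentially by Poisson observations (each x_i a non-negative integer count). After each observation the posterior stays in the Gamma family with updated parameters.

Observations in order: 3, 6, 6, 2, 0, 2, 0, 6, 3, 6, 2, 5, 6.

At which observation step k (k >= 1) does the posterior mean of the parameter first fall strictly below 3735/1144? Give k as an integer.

k = 7

obs 1: x=3 → posterior Gamma(11, 14/5)
obs 2: x=6 → posterior Gamma(17, 19/5)
obs 3: x=6 → posterior Gamma(23, 24/5)
obs 4: x=2 → posterior Gamma(25, 29/5)
obs 5: x=0 → posterior Gamma(25, 34/5)
obs 6: x=2 → posterior Gamma(27, 39/5)
obs 7: x=0 → posterior Gamma(27, 44/5)
obs 8: x=6 → posterior Gamma(33, 49/5)
obs 9: x=3 → posterior Gamma(36, 54/5)
obs 10: x=6 → posterior Gamma(42, 59/5)
obs 11: x=2 → posterior Gamma(44, 64/5)
obs 12: x=5 → posterior Gamma(49, 69/5)
obs 13: x=6 → posterior Gamma(55, 74/5)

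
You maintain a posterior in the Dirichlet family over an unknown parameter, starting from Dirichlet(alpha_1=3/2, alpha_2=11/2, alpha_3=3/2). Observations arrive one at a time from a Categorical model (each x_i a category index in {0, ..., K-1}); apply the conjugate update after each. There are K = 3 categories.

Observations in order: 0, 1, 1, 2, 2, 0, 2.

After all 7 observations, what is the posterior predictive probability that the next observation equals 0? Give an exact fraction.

obs 1: x=0 → posterior Dirichlet(5/2, 11/2, 3/2)
obs 2: x=1 → posterior Dirichlet(5/2, 13/2, 3/2)
obs 3: x=1 → posterior Dirichlet(5/2, 15/2, 3/2)
obs 4: x=2 → posterior Dirichlet(5/2, 15/2, 5/2)
obs 5: x=2 → posterior Dirichlet(5/2, 15/2, 7/2)
obs 6: x=0 → posterior Dirichlet(7/2, 15/2, 7/2)
obs 7: x=2 → posterior Dirichlet(7/2, 15/2, 9/2)

7/31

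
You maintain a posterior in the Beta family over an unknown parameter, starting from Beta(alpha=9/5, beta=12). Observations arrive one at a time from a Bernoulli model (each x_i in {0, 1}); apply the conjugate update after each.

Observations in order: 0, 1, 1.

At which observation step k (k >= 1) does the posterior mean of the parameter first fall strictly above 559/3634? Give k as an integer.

k = 2

obs 1: x=0 → posterior Beta(9/5, 13)
obs 2: x=1 → posterior Beta(14/5, 13)
obs 3: x=1 → posterior Beta(19/5, 13)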